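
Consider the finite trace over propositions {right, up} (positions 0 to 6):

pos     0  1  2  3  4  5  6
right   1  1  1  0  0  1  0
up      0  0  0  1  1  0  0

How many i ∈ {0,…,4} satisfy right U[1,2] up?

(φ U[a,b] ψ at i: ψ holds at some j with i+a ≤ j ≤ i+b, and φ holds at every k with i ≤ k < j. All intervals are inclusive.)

Evaluate at each i in [0,4]:
  i=0: ✗ (no rhs in [1,2])
  i=1: ✓ (rhs at j=3; lhs holds on [1,2])
  i=2: ✓ (rhs at j=3; lhs holds on [2,2])
  i=3: ✗ (lhs fails at k=3 before rhs at j=4)
  i=4: ✗ (no rhs in [5,6])
Positions where it holds: {1, 2} → 2.

2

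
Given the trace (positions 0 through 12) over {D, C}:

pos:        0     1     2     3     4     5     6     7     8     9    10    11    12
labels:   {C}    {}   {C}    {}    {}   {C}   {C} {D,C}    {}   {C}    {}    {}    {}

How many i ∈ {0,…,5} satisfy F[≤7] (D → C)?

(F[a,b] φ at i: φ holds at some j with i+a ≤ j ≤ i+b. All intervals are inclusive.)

6

Evaluate at each i in [0,5]:
  i=0: ✓ (witness j=0)
  i=1: ✓ (witness j=1)
  i=2: ✓ (witness j=2)
  i=3: ✓ (witness j=3)
  i=4: ✓ (witness j=4)
  i=5: ✓ (witness j=5)
Positions where it holds: {0, 1, 2, 3, 4, 5} → 6.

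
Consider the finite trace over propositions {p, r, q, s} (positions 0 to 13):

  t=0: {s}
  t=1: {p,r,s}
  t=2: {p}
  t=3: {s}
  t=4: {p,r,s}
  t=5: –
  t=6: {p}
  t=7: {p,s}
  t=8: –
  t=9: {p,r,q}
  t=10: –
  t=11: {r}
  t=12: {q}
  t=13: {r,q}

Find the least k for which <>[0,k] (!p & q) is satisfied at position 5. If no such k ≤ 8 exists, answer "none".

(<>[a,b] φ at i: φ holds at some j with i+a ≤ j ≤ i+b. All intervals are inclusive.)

Scan j = 5,6,… for (!p & q):
  j=5: fails
  j=6: fails
  j=7: fails
  j=8: fails
  j=9: fails
  j=10: fails
  j=11: fails
  j=12: holds
First hit at j=12, so smallest k = 12-5 = 7.

7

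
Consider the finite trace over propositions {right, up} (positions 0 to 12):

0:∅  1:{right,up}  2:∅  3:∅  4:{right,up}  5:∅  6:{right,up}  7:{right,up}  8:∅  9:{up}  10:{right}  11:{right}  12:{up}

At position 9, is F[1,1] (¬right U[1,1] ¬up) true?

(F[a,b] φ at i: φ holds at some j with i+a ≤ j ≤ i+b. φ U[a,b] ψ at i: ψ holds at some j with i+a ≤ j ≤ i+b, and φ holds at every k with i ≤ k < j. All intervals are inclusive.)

No

Check (¬right U[1,1] ¬up) at each j in [10,10]:
  j=10: fails
No position in the window satisfies it → formula fails.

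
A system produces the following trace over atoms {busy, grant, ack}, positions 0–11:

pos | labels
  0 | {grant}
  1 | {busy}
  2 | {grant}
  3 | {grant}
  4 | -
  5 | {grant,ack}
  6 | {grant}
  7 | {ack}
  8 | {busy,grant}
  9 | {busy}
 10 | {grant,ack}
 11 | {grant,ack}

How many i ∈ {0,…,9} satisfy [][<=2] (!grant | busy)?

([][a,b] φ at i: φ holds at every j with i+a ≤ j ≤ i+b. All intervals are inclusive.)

1

Evaluate at each i in [0,9]:
  i=0: ✗ (fails at j=0)
  i=1: ✗ (fails at j=2)
  i=2: ✗ (fails at j=2)
  i=3: ✗ (fails at j=3)
  i=4: ✗ (fails at j=5)
  i=5: ✗ (fails at j=5)
  i=6: ✗ (fails at j=6)
  i=7: ✓ (all of [7,9])
  i=8: ✗ (fails at j=10)
  i=9: ✗ (fails at j=10)
Positions where it holds: {7} → 1.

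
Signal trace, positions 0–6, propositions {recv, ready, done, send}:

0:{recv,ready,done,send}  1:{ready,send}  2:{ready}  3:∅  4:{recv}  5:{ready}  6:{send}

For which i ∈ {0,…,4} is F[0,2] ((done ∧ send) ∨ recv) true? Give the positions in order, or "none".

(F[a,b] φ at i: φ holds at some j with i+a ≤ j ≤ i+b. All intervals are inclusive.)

0, 2, 3, 4

Evaluate at each i in [0,4]:
  i=0: ✓ (witness j=0)
  i=1: ✗ (none in [1,3])
  i=2: ✓ (witness j=4)
  i=3: ✓ (witness j=4)
  i=4: ✓ (witness j=4)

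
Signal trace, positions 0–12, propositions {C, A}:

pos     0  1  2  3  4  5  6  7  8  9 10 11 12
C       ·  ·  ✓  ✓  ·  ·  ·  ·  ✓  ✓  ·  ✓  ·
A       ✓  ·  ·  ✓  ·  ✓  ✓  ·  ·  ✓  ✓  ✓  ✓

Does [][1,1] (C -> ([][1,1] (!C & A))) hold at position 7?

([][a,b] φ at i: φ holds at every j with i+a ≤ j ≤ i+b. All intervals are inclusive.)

Check (C -> ([][1,1] (!C & A))) at every j in [8,8]:
  j=8: antecedent true; consequent fails at 9 → ✗
Fails at j=8 → formula fails.

Does not hold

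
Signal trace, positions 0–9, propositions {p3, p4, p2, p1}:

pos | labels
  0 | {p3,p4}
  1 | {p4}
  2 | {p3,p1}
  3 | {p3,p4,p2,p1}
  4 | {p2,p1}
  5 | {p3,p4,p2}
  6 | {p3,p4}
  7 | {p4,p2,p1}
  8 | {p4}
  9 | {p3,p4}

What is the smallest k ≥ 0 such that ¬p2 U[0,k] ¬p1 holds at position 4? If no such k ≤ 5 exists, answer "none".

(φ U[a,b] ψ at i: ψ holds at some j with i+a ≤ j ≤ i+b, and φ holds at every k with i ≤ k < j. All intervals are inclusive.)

Need earliest j ≥ 4 with ¬p1, and ¬p2 at every k in [4,j-1].
  j=4: rhs fails.
  j=5: rhs holds but lhs fails at k=4.
  j=6: rhs holds but lhs fails at k=4.
  j=7: rhs fails.
  j=8: rhs holds but lhs fails at k=4.
  j=9: rhs holds but lhs fails at k=4.
No witness within the range → none.

none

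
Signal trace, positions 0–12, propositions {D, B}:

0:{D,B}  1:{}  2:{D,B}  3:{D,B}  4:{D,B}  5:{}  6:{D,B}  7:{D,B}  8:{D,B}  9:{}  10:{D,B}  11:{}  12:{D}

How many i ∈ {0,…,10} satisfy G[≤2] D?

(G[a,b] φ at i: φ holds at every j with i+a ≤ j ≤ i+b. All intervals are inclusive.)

2

Evaluate at each i in [0,10]:
  i=0: ✗ (fails at j=1)
  i=1: ✗ (fails at j=1)
  i=2: ✓ (all of [2,4])
  i=3: ✗ (fails at j=5)
  i=4: ✗ (fails at j=5)
  i=5: ✗ (fails at j=5)
  i=6: ✓ (all of [6,8])
  i=7: ✗ (fails at j=9)
  i=8: ✗ (fails at j=9)
  i=9: ✗ (fails at j=9)
  i=10: ✗ (fails at j=11)
Positions where it holds: {2, 6} → 2.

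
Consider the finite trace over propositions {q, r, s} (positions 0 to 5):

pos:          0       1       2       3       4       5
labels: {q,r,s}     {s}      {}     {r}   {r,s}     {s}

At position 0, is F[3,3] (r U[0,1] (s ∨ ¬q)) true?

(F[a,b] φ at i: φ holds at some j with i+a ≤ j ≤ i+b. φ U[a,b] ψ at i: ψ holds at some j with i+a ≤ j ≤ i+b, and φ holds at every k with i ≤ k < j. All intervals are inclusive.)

True

Check (r U[0,1] (s ∨ ¬q)) at each j in [3,3]:
  j=3: holds
Found at j=3 → formula holds.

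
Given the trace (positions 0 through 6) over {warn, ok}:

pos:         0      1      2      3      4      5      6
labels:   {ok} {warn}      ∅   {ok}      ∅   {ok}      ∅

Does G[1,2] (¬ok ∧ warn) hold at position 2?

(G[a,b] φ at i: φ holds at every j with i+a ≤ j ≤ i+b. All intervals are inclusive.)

No

Check (¬ok ∧ warn) at every j in [3,4]:
  j=3: false
  j=4: false
Fails at j=3 → formula fails.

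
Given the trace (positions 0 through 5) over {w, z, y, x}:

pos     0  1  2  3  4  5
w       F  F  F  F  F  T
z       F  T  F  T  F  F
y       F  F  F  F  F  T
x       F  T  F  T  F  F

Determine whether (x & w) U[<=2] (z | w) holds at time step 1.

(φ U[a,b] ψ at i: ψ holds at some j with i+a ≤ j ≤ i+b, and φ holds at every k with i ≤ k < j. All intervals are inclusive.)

Need some j in [1,3] with (z | w), and (x & w) at every k in [1,j-1].
  j=1: (z | w) holds; no prefix to check → satisfied.

Holds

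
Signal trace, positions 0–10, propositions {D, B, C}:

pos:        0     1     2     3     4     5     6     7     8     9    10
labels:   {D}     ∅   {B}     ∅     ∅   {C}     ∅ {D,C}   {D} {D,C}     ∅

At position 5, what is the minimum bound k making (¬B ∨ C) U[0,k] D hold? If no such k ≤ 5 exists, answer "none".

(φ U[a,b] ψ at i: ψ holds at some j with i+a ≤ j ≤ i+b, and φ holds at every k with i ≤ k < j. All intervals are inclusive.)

2

Need earliest j ≥ 5 with D, and (¬B ∨ C) at every k in [5,j-1].
  j=5: rhs fails.
  j=6: rhs fails.
  j=7: rhs holds; lhs holds on [5,6]. k = 2.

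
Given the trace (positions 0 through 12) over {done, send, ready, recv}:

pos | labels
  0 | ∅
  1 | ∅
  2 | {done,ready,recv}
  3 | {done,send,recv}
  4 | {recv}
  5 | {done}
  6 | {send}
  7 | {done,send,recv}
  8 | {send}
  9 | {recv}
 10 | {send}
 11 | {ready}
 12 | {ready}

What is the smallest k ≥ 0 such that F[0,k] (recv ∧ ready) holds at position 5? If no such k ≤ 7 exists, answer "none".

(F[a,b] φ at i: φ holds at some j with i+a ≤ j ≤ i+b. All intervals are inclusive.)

none

Scan j = 5,6,… for (recv ∧ ready):
  j=5: fails
  j=6: fails
  j=7: fails
  j=8: fails
  j=9: fails
  j=10: fails
  j=11: fails
  j=12: fails
No j in [5,12] satisfies it → none.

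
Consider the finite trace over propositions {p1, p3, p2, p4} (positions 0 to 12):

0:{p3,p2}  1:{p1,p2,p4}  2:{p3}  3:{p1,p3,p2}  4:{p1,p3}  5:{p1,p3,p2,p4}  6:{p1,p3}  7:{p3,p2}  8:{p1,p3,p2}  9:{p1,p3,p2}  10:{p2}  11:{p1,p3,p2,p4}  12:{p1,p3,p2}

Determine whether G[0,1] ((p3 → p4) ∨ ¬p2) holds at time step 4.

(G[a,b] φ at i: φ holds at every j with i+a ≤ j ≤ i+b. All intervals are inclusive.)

Holds

Check ((p3 → p4) ∨ ¬p2) at every j in [4,5]:
  j=4: true
  j=5: true
All positions satisfy it → formula holds.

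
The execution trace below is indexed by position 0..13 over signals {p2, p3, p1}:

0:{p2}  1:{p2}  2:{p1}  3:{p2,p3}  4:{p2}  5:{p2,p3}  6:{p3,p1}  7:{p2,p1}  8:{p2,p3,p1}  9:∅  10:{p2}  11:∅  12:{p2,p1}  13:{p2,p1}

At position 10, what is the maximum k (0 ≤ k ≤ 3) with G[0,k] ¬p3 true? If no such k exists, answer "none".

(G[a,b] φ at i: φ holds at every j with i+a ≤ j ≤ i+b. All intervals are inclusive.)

3

¬p3 must hold from j=10 onward; find where it first fails.
  j=10: holds
  j=11: holds
  j=12: holds
  j=13: holds
Holds through j=13; largest k = 3.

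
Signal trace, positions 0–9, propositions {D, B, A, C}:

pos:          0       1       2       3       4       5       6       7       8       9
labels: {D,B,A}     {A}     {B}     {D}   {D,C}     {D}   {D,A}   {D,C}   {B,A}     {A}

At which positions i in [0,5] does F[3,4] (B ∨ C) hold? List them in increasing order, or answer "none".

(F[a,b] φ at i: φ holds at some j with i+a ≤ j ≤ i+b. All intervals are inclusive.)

0, 1, 3, 4, 5

Evaluate at each i in [0,5]:
  i=0: ✓ (witness j=4)
  i=1: ✓ (witness j=4)
  i=2: ✗ (none in [5,6])
  i=3: ✓ (witness j=7)
  i=4: ✓ (witness j=7)
  i=5: ✓ (witness j=8)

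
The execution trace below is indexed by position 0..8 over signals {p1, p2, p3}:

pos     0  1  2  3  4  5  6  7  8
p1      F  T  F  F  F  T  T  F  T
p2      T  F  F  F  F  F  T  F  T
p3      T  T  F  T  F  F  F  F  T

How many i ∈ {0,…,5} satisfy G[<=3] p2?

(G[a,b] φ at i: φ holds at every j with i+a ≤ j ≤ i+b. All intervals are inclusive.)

0

Evaluate at each i in [0,5]:
  i=0: ✗ (fails at j=1)
  i=1: ✗ (fails at j=1)
  i=2: ✗ (fails at j=2)
  i=3: ✗ (fails at j=3)
  i=4: ✗ (fails at j=4)
  i=5: ✗ (fails at j=5)
Positions where it holds: {} → 0.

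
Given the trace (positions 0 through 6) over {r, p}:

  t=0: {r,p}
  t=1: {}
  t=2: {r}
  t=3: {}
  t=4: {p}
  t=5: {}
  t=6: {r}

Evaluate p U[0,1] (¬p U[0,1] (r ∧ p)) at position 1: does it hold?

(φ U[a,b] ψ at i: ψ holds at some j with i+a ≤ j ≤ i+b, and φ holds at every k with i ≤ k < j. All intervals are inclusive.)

Need some j in [1,2] with (¬p U[0,1] (r ∧ p)), and p at every k in [1,j-1].
  j=1: (¬p U[0,1] (r ∧ p)) — fails.
  j=2: (¬p U[0,1] (r ∧ p)) — fails.
No j in the window works → until fails.

False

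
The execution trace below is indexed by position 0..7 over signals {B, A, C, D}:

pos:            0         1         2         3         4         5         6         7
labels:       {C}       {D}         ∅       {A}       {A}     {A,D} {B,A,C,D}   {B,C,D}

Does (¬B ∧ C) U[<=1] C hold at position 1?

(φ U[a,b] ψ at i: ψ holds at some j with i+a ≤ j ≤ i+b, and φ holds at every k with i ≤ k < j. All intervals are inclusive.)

Need some j in [1,2] with C, and (¬B ∧ C) at every k in [1,j-1].
  j=1: C false.
  j=2: C false.
No j in the window works → until fails.

No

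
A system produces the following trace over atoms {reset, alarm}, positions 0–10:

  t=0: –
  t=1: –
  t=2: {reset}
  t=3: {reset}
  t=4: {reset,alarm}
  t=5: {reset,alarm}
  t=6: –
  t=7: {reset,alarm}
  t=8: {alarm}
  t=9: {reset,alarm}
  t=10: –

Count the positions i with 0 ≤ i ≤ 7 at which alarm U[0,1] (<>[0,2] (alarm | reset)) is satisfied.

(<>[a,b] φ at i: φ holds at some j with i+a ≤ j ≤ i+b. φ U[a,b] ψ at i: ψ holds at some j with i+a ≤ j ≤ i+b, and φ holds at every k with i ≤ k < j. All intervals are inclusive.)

Evaluate at each i in [0,7]:
  i=0: ✓ (rhs at j=0)
  i=1: ✓ (rhs at j=1)
  i=2: ✓ (rhs at j=2)
  i=3: ✓ (rhs at j=3)
  i=4: ✓ (rhs at j=4)
  i=5: ✓ (rhs at j=5)
  i=6: ✓ (rhs at j=6)
  i=7: ✓ (rhs at j=7)
Positions where it holds: {0, 1, 2, 3, 4, 5, 6, 7} → 8.

8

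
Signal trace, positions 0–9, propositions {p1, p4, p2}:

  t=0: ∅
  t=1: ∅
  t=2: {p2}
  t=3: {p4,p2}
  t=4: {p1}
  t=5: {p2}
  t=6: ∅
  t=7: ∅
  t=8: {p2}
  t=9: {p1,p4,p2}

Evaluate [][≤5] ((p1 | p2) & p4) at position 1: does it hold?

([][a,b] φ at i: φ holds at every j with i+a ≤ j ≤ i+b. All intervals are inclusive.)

Does not hold

Check ((p1 | p2) & p4) at every j in [1,6]:
  j=1: false
  j=2: false
  j=3: true
  j=4: false
  j=5: false
  j=6: false
Fails at j=1 → formula fails.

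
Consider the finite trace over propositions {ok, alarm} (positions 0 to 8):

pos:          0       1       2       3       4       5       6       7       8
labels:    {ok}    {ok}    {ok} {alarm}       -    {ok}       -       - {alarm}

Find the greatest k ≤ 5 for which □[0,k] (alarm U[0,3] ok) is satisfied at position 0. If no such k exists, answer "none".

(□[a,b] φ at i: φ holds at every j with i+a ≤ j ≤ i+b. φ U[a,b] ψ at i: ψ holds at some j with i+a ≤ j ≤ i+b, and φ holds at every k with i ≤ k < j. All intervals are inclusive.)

(alarm U[0,3] ok) must hold from j=0 onward; find where it first fails.
  j=0: holds
  j=1: holds
  j=2: holds
  j=3: fails
Holds on [0,2], so largest k = 2.

2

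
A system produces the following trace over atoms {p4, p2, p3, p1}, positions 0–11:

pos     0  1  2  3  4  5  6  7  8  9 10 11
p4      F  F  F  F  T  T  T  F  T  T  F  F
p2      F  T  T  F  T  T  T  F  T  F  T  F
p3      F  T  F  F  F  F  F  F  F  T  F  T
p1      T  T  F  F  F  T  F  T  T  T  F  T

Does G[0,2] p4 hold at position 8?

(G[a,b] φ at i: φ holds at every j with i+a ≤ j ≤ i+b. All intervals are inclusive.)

False

Check p4 at every j in [8,10]:
  j=8: true
  j=9: true
  j=10: false
Fails at j=10 → formula fails.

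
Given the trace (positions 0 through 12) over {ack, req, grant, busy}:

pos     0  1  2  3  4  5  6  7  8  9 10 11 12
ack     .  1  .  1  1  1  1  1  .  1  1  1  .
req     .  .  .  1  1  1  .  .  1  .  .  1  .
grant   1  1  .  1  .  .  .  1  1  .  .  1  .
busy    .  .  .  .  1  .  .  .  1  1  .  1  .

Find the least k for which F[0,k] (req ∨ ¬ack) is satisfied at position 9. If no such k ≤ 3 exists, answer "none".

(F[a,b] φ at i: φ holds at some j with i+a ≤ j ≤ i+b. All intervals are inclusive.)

2

Scan j = 9,10,… for (req ∨ ¬ack):
  j=9: fails
  j=10: fails
  j=11: holds
First hit at j=11, so smallest k = 11-9 = 2.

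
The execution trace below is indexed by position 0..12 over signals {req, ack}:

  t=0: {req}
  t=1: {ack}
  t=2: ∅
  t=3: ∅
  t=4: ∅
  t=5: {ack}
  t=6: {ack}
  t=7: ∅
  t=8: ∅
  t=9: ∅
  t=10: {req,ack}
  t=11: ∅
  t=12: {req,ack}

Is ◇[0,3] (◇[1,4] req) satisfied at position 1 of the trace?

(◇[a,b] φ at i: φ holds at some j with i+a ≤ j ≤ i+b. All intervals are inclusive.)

Check ◇[1,4] req at each j in [1,4]:
  j=1: fails (none in [2,5])
  j=2: fails (none in [3,6])
  j=3: fails (none in [4,7])
  j=4: fails (none in [5,8])
No position in the window satisfies it → formula fails.

No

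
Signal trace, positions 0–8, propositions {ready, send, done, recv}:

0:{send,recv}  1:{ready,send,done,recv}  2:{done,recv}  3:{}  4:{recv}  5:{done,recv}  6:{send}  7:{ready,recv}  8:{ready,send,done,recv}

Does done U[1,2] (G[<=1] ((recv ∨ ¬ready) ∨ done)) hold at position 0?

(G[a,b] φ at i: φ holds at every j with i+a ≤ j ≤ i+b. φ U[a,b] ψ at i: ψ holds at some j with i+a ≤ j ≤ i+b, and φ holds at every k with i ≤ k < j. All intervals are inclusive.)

False

Need some j in [1,2] with G[<=1] ((recv ∨ ¬ready) ∨ done), and done at every k in [0,j-1].
  j=1: G[<=1] ((recv ∨ ¬ready) ∨ done) holds, but done fails at k=0 → not this j.
  j=2: G[<=1] ((recv ∨ ¬ready) ∨ done) holds, but done fails at k=0 → not this j.
No j in the window works → until fails.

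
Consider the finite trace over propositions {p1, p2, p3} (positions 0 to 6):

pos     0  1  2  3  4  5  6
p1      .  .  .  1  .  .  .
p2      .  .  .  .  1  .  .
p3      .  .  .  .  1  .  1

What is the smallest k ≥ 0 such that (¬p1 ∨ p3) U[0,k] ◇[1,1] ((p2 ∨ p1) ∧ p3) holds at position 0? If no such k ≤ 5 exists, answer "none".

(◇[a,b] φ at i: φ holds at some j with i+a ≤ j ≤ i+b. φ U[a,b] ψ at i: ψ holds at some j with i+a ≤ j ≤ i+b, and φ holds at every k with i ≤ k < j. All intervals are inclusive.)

Need earliest j ≥ 0 with ◇[1,1] ((p2 ∨ p1) ∧ p3), and (¬p1 ∨ p3) at every k in [0,j-1].
  j=0: rhs fails.
  j=1: rhs fails.
  j=2: rhs fails.
  j=3: rhs holds; lhs holds on [0,2]. k = 3.

3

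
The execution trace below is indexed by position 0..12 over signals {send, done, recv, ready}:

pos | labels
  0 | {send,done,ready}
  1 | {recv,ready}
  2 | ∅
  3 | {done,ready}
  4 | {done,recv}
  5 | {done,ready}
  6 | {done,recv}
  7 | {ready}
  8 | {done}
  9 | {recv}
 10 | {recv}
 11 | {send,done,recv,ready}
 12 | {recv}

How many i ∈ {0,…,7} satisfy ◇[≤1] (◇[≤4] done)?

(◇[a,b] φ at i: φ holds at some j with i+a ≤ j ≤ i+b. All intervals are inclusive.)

Evaluate at each i in [0,7]:
  i=0: ✓ (witness j=0)
  i=1: ✓ (witness j=1)
  i=2: ✓ (witness j=2)
  i=3: ✓ (witness j=3)
  i=4: ✓ (witness j=4)
  i=5: ✓ (witness j=5)
  i=6: ✓ (witness j=6)
  i=7: ✓ (witness j=7)
Positions where it holds: {0, 1, 2, 3, 4, 5, 6, 7} → 8.

8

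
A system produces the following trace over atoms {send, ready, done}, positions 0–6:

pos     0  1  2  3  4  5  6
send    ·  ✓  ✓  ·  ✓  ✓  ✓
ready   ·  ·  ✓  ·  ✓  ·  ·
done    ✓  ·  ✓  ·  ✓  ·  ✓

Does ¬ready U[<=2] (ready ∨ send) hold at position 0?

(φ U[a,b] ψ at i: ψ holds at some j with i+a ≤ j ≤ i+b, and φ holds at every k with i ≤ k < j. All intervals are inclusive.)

Need some j in [0,2] with (ready ∨ send), and ¬ready at every k in [0,j-1].
  j=0: (ready ∨ send) false.
  j=1: (ready ∨ send) holds; ¬ready holds at every k in [0,0] → satisfied.

True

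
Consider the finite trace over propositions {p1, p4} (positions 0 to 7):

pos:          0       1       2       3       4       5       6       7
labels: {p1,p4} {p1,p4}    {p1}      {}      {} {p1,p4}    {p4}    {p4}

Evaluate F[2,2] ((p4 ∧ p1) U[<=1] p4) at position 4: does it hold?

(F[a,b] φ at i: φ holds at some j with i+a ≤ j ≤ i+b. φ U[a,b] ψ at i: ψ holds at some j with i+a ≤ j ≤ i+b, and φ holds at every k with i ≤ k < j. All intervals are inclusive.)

Check ((p4 ∧ p1) U[<=1] p4) at each j in [6,6]:
  j=6: holds
Found at j=6 → formula holds.

Yes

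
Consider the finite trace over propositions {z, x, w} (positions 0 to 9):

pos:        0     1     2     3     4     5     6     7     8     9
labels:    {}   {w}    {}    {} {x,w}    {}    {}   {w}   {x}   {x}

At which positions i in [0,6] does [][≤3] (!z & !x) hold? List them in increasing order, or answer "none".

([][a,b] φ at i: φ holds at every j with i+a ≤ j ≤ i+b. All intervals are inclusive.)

0

Evaluate at each i in [0,6]:
  i=0: ✓ (all of [0,3])
  i=1: ✗ (fails at j=4)
  i=2: ✗ (fails at j=4)
  i=3: ✗ (fails at j=4)
  i=4: ✗ (fails at j=4)
  i=5: ✗ (fails at j=8)
  i=6: ✗ (fails at j=8)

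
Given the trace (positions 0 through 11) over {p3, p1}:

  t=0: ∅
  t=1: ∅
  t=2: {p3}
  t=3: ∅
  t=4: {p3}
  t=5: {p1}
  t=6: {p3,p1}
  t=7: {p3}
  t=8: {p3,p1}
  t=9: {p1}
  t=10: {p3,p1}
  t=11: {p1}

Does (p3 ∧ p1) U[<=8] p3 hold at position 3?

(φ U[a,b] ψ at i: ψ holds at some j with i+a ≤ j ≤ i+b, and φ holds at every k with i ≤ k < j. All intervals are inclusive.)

Need some j in [3,11] with p3, and (p3 ∧ p1) at every k in [3,j-1].
  j=3: p3 false.
  j=4: p3 holds, but (p3 ∧ p1) fails at k=3 → not this j.
  j=5: p3 false.
  j=6: p3 holds, but (p3 ∧ p1) fails at k=3 → not this j.
  j=7: p3 holds, but (p3 ∧ p1) fails at k=3 → not this j.
  j=8: p3 holds, but (p3 ∧ p1) fails at k=3 → not this j.
  j=9: p3 false.
  j=10: p3 holds, but (p3 ∧ p1) fails at k=3 → not this j.
  j=11: p3 false.
No j in the window works → until fails.

Does not hold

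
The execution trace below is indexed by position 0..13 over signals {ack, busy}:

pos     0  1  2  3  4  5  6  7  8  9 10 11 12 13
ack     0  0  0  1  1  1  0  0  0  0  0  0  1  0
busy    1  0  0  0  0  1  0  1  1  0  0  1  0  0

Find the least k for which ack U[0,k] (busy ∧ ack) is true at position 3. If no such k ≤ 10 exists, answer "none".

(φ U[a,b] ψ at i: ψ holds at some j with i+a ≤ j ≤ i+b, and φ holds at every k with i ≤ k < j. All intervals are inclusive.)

Need earliest j ≥ 3 with (busy ∧ ack), and ack at every k in [3,j-1].
  j=3: rhs fails.
  j=4: rhs fails.
  j=5: rhs holds; lhs holds on [3,4]. k = 2.

2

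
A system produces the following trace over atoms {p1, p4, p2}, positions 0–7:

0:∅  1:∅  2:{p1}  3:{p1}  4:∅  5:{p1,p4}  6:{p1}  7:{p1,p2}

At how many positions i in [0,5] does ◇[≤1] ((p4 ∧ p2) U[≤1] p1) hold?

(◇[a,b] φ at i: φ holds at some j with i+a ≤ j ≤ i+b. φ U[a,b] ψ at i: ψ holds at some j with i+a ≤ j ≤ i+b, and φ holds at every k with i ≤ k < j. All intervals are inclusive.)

5

Evaluate at each i in [0,5]:
  i=0: ✗ (none in [0,1])
  i=1: ✓ (witness j=2)
  i=2: ✓ (witness j=2)
  i=3: ✓ (witness j=3)
  i=4: ✓ (witness j=5)
  i=5: ✓ (witness j=5)
Positions where it holds: {1, 2, 3, 4, 5} → 5.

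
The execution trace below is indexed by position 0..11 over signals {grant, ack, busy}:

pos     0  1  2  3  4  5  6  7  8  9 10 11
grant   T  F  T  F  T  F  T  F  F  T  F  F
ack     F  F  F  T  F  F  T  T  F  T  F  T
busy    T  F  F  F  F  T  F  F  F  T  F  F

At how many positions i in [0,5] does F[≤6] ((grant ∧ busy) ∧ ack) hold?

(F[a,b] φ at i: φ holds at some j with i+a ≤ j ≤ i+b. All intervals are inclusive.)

Evaluate at each i in [0,5]:
  i=0: ✗ (none in [0,6])
  i=1: ✗ (none in [1,7])
  i=2: ✗ (none in [2,8])
  i=3: ✓ (witness j=9)
  i=4: ✓ (witness j=9)
  i=5: ✓ (witness j=9)
Positions where it holds: {3, 4, 5} → 3.

3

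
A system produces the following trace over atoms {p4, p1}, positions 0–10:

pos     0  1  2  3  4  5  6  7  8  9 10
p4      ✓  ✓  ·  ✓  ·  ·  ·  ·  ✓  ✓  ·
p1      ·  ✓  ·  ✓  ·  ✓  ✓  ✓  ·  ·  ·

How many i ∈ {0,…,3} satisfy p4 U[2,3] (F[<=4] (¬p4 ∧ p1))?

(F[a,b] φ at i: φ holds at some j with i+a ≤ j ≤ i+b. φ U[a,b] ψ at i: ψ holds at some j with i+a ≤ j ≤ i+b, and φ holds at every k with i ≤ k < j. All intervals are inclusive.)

1

Evaluate at each i in [0,3]:
  i=0: ✓ (rhs at j=2; lhs holds on [0,1])
  i=1: ✗ (lhs fails at k=2 before rhs at j=3)
  i=2: ✗ (lhs fails at k=2 before rhs at j=4)
  i=3: ✗ (lhs fails at k=4 before rhs at j=5)
Positions where it holds: {0} → 1.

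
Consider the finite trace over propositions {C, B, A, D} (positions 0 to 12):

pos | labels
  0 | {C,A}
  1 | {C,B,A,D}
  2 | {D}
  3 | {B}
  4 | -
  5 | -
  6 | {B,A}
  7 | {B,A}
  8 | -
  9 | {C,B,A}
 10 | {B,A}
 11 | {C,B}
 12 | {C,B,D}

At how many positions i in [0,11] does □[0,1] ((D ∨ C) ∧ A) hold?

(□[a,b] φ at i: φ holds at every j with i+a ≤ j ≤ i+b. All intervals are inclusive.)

1

Evaluate at each i in [0,11]:
  i=0: ✓ (all of [0,1])
  i=1: ✗ (fails at j=2)
  i=2: ✗ (fails at j=2)
  i=3: ✗ (fails at j=3)
  i=4: ✗ (fails at j=4)
  i=5: ✗ (fails at j=5)
  i=6: ✗ (fails at j=6)
  i=7: ✗ (fails at j=7)
  i=8: ✗ (fails at j=8)
  i=9: ✗ (fails at j=10)
  i=10: ✗ (fails at j=10)
  i=11: ✗ (fails at j=11)
Positions where it holds: {0} → 1.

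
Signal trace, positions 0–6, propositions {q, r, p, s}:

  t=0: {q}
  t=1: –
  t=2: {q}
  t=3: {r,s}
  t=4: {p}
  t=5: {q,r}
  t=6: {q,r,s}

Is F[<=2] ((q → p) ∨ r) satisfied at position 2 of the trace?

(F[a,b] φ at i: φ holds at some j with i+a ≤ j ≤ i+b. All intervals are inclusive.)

Check ((q → p) ∨ r) at each j in [2,4]:
  j=2: false
  j=3: true
  j=4: true
Found at j=3 → formula holds.

Holds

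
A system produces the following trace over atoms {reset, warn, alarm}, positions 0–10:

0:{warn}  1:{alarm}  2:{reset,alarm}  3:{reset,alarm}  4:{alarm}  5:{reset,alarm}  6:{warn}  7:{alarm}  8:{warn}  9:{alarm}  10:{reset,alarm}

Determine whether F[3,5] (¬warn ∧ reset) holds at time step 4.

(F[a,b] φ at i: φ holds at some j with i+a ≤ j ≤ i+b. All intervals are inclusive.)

False

Check (¬warn ∧ reset) at each j in [7,9]:
  j=7: false
  j=8: false
  j=9: false
No position in the window satisfies it → formula fails.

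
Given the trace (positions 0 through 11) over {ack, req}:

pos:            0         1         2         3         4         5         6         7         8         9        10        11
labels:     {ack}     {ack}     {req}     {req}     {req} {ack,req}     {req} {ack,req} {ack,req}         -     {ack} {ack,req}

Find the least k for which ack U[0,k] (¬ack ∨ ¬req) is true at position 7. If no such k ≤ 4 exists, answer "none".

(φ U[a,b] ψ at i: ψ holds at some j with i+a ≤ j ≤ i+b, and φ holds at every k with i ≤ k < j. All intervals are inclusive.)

Need earliest j ≥ 7 with (¬ack ∨ ¬req), and ack at every k in [7,j-1].
  j=7: rhs fails.
  j=8: rhs fails.
  j=9: rhs holds; lhs holds on [7,8]. k = 2.

2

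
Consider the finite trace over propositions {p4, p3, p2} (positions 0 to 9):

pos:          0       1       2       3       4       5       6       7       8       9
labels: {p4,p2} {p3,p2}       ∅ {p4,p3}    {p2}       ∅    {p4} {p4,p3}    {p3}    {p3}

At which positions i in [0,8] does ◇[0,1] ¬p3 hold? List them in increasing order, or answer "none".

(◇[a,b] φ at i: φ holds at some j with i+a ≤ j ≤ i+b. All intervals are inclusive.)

Evaluate at each i in [0,8]:
  i=0: ✓ (witness j=0)
  i=1: ✓ (witness j=2)
  i=2: ✓ (witness j=2)
  i=3: ✓ (witness j=4)
  i=4: ✓ (witness j=4)
  i=5: ✓ (witness j=5)
  i=6: ✓ (witness j=6)
  i=7: ✗ (none in [7,8])
  i=8: ✗ (none in [8,9])

0, 1, 2, 3, 4, 5, 6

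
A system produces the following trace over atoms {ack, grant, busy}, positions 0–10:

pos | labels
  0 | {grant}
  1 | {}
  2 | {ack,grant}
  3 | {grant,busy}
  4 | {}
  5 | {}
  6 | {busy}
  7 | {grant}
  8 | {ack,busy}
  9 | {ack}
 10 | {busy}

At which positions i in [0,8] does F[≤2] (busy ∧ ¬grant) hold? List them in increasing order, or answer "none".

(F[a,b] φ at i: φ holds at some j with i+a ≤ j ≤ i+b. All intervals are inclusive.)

Evaluate at each i in [0,8]:
  i=0: ✗ (none in [0,2])
  i=1: ✗ (none in [1,3])
  i=2: ✗ (none in [2,4])
  i=3: ✗ (none in [3,5])
  i=4: ✓ (witness j=6)
  i=5: ✓ (witness j=6)
  i=6: ✓ (witness j=6)
  i=7: ✓ (witness j=8)
  i=8: ✓ (witness j=8)

4, 5, 6, 7, 8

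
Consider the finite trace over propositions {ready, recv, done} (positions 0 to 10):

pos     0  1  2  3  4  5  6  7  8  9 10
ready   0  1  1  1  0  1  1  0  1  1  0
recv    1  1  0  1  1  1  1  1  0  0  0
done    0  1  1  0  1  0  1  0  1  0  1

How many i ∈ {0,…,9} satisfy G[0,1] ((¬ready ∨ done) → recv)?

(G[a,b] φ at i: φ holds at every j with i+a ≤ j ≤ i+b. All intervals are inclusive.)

5

Evaluate at each i in [0,9]:
  i=0: ✓ (all of [0,1])
  i=1: ✗ (fails at j=2)
  i=2: ✗ (fails at j=2)
  i=3: ✓ (all of [3,4])
  i=4: ✓ (all of [4,5])
  i=5: ✓ (all of [5,6])
  i=6: ✓ (all of [6,7])
  i=7: ✗ (fails at j=8)
  i=8: ✗ (fails at j=8)
  i=9: ✗ (fails at j=10)
Positions where it holds: {0, 3, 4, 5, 6} → 5.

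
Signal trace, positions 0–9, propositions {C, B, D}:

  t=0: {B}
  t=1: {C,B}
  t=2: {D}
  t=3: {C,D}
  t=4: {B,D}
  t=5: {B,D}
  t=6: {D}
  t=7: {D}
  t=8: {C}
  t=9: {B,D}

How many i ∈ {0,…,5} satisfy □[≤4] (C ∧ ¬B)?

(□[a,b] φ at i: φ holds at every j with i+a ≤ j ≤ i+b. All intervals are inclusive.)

Evaluate at each i in [0,5]:
  i=0: ✗ (fails at j=0)
  i=1: ✗ (fails at j=1)
  i=2: ✗ (fails at j=2)
  i=3: ✗ (fails at j=4)
  i=4: ✗ (fails at j=4)
  i=5: ✗ (fails at j=5)
Positions where it holds: {} → 0.

0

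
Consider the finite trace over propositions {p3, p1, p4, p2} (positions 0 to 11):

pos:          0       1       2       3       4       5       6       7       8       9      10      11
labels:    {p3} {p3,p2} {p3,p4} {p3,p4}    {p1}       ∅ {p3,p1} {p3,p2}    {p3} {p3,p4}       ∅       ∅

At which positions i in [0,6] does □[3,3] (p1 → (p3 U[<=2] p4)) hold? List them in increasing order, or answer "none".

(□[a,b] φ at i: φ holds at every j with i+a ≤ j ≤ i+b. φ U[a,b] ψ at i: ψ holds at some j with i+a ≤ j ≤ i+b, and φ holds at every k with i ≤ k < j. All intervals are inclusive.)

0, 2, 4, 5, 6

Evaluate at each i in [0,6]:
  i=0: ✓ (all of [3,3])
  i=1: ✗ (fails at j=4)
  i=2: ✓ (all of [5,5])
  i=3: ✗ (fails at j=6)
  i=4: ✓ (all of [7,7])
  i=5: ✓ (all of [8,8])
  i=6: ✓ (all of [9,9])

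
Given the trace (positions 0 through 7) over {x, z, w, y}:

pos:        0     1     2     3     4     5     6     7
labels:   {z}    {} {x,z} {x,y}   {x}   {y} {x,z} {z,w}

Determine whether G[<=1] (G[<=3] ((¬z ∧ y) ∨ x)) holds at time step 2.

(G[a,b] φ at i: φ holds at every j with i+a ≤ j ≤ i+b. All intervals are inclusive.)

Holds

Check G[<=3] ((¬z ∧ y) ∨ x) at every j in [2,3]:
  j=2: holds on [2,5]
  j=3: holds on [3,6]
All positions satisfy it → formula holds.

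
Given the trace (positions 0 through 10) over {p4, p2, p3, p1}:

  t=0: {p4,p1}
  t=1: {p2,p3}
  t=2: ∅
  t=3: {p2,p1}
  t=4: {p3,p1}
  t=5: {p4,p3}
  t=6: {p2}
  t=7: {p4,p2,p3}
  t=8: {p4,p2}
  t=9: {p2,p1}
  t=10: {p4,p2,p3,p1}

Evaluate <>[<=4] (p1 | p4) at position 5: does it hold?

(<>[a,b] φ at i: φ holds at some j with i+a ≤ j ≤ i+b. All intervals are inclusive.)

Check (p1 | p4) at each j in [5,9]:
  j=5: true
  j=6: false
  j=7: true
  j=8: true
  j=9: true
Found at j=5 → formula holds.

True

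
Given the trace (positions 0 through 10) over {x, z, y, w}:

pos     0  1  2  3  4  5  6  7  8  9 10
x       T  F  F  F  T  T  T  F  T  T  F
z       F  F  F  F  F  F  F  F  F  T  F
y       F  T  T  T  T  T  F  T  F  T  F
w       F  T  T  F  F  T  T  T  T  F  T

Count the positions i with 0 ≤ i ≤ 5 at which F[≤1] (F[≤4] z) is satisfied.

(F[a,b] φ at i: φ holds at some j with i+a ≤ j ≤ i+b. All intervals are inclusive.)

Evaluate at each i in [0,5]:
  i=0: ✗ (none in [0,1])
  i=1: ✗ (none in [1,2])
  i=2: ✗ (none in [2,3])
  i=3: ✗ (none in [3,4])
  i=4: ✓ (witness j=5)
  i=5: ✓ (witness j=5)
Positions where it holds: {4, 5} → 2.

2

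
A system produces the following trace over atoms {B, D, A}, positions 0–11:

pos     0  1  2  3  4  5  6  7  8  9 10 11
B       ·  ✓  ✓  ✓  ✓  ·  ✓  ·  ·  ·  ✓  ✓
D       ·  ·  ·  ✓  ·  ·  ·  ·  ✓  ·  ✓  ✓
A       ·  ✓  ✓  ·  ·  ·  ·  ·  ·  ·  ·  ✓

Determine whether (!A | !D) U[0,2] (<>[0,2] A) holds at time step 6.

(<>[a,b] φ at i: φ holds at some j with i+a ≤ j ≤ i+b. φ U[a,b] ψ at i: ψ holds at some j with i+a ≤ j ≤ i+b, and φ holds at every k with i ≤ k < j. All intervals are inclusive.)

No

Need some j in [6,8] with <>[0,2] A, and (!A | !D) at every k in [6,j-1].
  j=6: <>[0,2] A — fails (none in [6,8]).
  j=7: <>[0,2] A — fails (none in [7,9]).
  j=8: <>[0,2] A — fails (none in [8,10]).
No j in the window works → until fails.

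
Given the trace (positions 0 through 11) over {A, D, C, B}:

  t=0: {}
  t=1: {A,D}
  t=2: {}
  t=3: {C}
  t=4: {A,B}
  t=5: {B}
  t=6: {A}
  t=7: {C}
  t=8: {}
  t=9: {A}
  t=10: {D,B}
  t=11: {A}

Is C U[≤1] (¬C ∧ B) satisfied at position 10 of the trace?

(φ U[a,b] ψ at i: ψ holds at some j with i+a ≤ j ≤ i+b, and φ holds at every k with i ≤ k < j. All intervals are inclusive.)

Holds

Need some j in [10,11] with (¬C ∧ B), and C at every k in [10,j-1].
  j=10: (¬C ∧ B) holds; no prefix to check → satisfied.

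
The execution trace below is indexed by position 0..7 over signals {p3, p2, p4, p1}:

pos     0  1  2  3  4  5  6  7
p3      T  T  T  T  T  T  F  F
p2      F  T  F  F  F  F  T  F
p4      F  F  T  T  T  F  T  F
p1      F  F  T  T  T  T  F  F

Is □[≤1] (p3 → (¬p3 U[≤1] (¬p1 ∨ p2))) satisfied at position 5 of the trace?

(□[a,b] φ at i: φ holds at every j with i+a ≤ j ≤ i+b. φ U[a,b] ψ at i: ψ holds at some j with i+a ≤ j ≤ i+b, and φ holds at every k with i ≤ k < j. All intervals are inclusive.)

False

Check (p3 → (¬p3 U[≤1] (¬p1 ∨ p2))) at every j in [5,6]:
  j=5: antecedent true; consequent fails → ✗
  j=6: antecedent false → ✓
Fails at j=5 → formula fails.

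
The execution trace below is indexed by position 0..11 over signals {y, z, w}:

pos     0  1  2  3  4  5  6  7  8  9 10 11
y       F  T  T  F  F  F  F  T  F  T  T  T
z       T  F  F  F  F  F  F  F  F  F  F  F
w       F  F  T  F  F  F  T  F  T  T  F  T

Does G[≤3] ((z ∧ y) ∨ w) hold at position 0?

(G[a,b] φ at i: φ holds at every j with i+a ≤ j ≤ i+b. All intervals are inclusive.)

False

Check ((z ∧ y) ∨ w) at every j in [0,3]:
  j=0: false
  j=1: false
  j=2: true
  j=3: false
Fails at j=0 → formula fails.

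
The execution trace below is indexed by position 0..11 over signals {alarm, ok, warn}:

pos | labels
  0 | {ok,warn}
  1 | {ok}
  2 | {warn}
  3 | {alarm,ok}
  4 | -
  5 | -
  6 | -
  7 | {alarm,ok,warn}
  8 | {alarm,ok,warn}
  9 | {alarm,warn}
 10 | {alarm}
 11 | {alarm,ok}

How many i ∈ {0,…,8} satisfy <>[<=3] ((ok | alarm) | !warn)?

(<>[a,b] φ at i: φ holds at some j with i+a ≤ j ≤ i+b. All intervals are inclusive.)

9

Evaluate at each i in [0,8]:
  i=0: ✓ (witness j=0)
  i=1: ✓ (witness j=1)
  i=2: ✓ (witness j=3)
  i=3: ✓ (witness j=3)
  i=4: ✓ (witness j=4)
  i=5: ✓ (witness j=5)
  i=6: ✓ (witness j=6)
  i=7: ✓ (witness j=7)
  i=8: ✓ (witness j=8)
Positions where it holds: {0, 1, 2, 3, 4, 5, 6, 7, 8} → 9.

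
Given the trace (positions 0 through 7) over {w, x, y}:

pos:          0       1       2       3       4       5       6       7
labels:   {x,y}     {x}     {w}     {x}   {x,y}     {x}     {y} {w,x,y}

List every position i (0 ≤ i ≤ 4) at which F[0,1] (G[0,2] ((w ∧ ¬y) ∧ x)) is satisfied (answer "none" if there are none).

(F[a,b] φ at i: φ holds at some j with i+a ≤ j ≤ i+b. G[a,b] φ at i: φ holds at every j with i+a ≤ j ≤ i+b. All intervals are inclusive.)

none

Evaluate at each i in [0,4]:
  i=0: ✗ (none in [0,1])
  i=1: ✗ (none in [1,2])
  i=2: ✗ (none in [2,3])
  i=3: ✗ (none in [3,4])
  i=4: ✗ (none in [4,5])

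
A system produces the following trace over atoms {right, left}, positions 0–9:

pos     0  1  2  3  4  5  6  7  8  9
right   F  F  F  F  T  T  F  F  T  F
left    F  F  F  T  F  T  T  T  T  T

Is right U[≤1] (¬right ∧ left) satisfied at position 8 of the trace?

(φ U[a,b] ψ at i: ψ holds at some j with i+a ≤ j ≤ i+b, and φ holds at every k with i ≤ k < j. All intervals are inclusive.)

Holds

Need some j in [8,9] with (¬right ∧ left), and right at every k in [8,j-1].
  j=8: (¬right ∧ left) false.
  j=9: (¬right ∧ left) holds; right holds at every k in [8,8] → satisfied.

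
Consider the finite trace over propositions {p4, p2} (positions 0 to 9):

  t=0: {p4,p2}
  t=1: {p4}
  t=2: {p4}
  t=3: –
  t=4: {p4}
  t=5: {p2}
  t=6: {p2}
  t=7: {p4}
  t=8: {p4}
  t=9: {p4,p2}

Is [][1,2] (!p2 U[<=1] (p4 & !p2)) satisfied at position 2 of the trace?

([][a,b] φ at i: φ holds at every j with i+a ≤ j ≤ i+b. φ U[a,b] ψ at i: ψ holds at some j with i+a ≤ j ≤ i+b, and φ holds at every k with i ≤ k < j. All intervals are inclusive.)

Check (!p2 U[<=1] (p4 & !p2)) at every j in [3,4]:
  j=3: holds
  j=4: holds
All positions satisfy it → formula holds.

True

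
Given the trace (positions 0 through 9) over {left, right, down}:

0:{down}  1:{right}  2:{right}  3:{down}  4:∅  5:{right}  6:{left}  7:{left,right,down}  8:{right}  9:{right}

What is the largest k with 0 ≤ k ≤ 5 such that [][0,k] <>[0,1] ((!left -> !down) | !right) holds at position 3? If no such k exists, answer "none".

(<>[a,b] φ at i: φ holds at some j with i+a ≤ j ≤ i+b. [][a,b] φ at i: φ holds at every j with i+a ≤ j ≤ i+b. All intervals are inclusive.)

5

<>[0,1] ((!left -> !down) | !right) must hold from j=3 onward; find where it first fails.
  j=3: holds
  j=4: holds
  j=5: holds
  j=6: holds
  j=7: holds
  j=8: holds
Holds through j=8; largest k = 5.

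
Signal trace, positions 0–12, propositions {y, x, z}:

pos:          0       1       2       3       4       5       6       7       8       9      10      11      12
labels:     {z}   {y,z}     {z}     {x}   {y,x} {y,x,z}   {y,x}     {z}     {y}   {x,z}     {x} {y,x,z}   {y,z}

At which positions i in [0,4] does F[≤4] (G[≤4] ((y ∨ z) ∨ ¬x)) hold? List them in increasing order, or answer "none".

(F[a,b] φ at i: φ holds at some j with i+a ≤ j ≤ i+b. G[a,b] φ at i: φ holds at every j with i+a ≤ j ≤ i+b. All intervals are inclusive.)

Evaluate at each i in [0,4]:
  i=0: ✓ (witness j=4)
  i=1: ✓ (witness j=4)
  i=2: ✓ (witness j=4)
  i=3: ✓ (witness j=4)
  i=4: ✓ (witness j=4)

0, 1, 2, 3, 4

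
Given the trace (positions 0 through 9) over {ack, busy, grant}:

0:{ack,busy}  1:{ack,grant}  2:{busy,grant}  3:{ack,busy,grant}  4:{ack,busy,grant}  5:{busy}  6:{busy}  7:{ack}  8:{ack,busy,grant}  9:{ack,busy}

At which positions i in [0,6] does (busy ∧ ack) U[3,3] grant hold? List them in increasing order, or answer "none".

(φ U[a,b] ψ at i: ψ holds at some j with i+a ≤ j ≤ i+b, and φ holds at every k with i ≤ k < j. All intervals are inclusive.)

none

Evaluate at each i in [0,6]:
  i=0: ✗ (lhs fails at k=1 before rhs at j=3)
  i=1: ✗ (lhs fails at k=1 before rhs at j=4)
  i=2: ✗ (no rhs in [5,5])
  i=3: ✗ (no rhs in [6,6])
  i=4: ✗ (no rhs in [7,7])
  i=5: ✗ (lhs fails at k=5 before rhs at j=8)
  i=6: ✗ (no rhs in [9,9])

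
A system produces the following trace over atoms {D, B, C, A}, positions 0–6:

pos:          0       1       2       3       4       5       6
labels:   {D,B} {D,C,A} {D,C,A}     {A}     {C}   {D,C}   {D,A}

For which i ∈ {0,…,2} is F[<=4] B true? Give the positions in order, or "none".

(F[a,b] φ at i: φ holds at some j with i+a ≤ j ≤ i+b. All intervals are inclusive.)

0

Evaluate at each i in [0,2]:
  i=0: ✓ (witness j=0)
  i=1: ✗ (none in [1,5])
  i=2: ✗ (none in [2,6])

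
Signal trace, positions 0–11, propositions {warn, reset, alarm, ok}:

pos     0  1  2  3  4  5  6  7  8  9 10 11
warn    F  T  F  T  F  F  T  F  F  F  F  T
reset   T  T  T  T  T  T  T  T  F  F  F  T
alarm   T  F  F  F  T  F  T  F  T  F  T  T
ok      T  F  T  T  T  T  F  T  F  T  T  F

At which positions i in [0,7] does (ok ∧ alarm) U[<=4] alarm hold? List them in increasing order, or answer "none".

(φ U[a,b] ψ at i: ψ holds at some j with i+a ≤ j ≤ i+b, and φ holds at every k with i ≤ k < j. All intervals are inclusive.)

0, 4, 6

Evaluate at each i in [0,7]:
  i=0: ✓ (rhs at j=0)
  i=1: ✗ (lhs fails at k=1 before rhs at j=4)
  i=2: ✗ (lhs fails at k=2 before rhs at j=4)
  i=3: ✗ (lhs fails at k=3 before rhs at j=4)
  i=4: ✓ (rhs at j=4)
  i=5: ✗ (lhs fails at k=5 before rhs at j=6)
  i=6: ✓ (rhs at j=6)
  i=7: ✗ (lhs fails at k=7 before rhs at j=8)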